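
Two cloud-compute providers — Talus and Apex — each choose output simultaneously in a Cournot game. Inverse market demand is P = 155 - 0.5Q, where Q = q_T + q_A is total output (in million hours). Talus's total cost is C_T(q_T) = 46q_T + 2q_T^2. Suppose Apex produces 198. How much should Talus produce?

With the rival's output fixed at 198, Talus's profit is π_T = (155 - (1/2)·198 - (1/2)q_T)q_T - (46q_T + 2q_T²) = (56 - (1/2)q_T)q_T - (46q_T + 2q_T²).
∂π_T/∂q_T = 10 - 5q_T = 0, so q_T = 2.

2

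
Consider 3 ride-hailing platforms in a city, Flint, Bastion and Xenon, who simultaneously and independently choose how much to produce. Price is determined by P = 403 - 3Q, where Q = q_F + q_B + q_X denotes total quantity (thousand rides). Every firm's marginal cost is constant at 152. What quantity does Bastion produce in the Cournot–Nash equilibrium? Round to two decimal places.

A representative firm's profit is π_i = q_i(403 - 3Q) - 152q_i.
First-order condition (treating rivals' output as given): 251 - 6q_i - 3·Σ_{j≠i} q_j = 0.
With identical firms every q_j equals q_i, so Σ_{j≠i} q_j = 2q_i and 251 = 12q_i, giving q_i = 251/12.

20.92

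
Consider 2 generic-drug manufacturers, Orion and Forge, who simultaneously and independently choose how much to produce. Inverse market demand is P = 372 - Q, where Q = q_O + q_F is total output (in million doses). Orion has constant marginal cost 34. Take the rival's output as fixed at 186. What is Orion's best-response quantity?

76

With the rival's output fixed at 186, Orion's profit is π_O = (372 - 186 - q_O)q_O - (34q_O) = (186 - q_O)q_O - (34q_O).
∂π_O/∂q_O = 152 - 2q_O = 0, so q_O = 76.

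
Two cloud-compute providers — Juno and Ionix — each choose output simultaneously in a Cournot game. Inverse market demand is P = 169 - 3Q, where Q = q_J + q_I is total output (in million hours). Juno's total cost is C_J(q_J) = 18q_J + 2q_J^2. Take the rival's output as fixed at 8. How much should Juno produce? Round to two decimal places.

With the rival's output fixed at 8, Juno's profit is π_J = (169 - 3·8 - 3q_J)q_J - (18q_J + 2q_J²) = (145 - 3q_J)q_J - (18q_J + 2q_J²).
∂π_J/∂q_J = 127 - 10q_J = 0, so q_J = 127/10.

12.70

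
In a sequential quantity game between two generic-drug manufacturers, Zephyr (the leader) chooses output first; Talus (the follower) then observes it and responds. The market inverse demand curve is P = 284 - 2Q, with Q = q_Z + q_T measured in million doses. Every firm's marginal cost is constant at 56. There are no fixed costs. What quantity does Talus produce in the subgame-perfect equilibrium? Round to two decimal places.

Solve by backward induction. Given q_Z, the follower Talus maximises π_T = (284 - 2q_Z - 2q_T)q_T - 56q_T.
Follower FOC: 228 - 2q_Z - 4q_T = 0, so q_T(q_Z) = (228 - 2q_Z)/4.
The leader anticipates this reaction. Substituting into P = 284 - 2Q gives P = 170 - q_Z, so π_Z = (170 - q_Z)q_Z - 56q_Z.
Maximising: ∂π_Z/∂q_Z = 114 - 2q_Z = 0, giving q_Z = 57.
Then q_T = (228 - 2·57)/4 = 57/2.

28.50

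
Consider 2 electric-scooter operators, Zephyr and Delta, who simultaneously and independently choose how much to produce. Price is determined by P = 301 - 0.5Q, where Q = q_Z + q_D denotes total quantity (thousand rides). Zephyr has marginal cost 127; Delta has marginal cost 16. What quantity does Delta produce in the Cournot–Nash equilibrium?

Zephyr's profit: π_Z = (301 - 0.5Q)q_Z - (127q_Z). Setting ∂π_Z/∂q_Z = 0: 174 - q_Z - (1/2)(q_D) = 0.
Delta's profit: π_D = (301 - 0.5Q)q_D - (16q_D). Setting ∂π_D/∂q_D = 0: 285 - q_D - (1/2)(q_Z) = 0.
Best responses: q_Z = (174 - (1/2)q_D), q_D = (285 - (1/2)q_Z).
Solving the pair: q_Z = 42, q_D = 264.

264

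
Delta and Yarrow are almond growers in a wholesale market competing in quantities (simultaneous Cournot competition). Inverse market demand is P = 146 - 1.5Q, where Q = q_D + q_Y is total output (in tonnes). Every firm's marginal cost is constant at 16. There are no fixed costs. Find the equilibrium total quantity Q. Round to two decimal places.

57.78

A representative firm's profit is π_i = q_i(146 - 1.5Q) - 16q_i.
First-order condition (treating rivals' output as given): 130 - 3q_i - (3/2)q_j = 0.
By symmetry each firm produces the same amount; substituting q_j = q_i yields q_i = 130/(9/2) = 260/9.
Total output Q = 260/9 + 260/9 = 520/9.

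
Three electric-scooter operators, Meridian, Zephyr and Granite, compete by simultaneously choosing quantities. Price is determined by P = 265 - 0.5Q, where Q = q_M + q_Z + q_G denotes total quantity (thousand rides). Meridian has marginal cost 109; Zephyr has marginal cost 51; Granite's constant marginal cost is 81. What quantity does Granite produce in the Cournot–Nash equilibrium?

91

Meridian's profit: π_M = (265 - 0.5Q)q_M - (109q_M). Setting ∂π_M/∂q_M = 0: 156 - q_M - (1/2)(q_Z + q_G) = 0.
Zephyr's profit: π_Z = (265 - 0.5Q)q_Z - (51q_Z). Setting ∂π_Z/∂q_Z = 0: 214 - q_Z - (1/2)(q_M + q_G) = 0.
Granite's profit: π_G = (265 - 0.5Q)q_G - (81q_G). Setting ∂π_G/∂q_G = 0: 184 - q_G - (1/2)(q_M + q_Z) = 0.
Adding the 3 first-order conditions: 554 − 2Q = 0, so Q = 277.
Back-substituting: q_M = (156 − 277/2)/(1/2) = 35, q_Z = (214 − 277/2)/(1/2) = 151, q_G = (184 − 277/2)/(1/2) = 91.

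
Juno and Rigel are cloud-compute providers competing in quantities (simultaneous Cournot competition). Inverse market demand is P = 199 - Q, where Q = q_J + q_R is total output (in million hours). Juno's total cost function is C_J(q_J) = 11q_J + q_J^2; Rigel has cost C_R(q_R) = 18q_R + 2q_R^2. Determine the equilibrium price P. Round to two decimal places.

134.52

Juno's profit: π_J = (199 - Q)q_J - (11q_J + q_J²). Setting ∂π_J/∂q_J = 0: 188 - 4q_J - (q_R) = 0.
Rigel's first-order condition: 181 - 6q_R - (q_J) = 0.
Best responses: q_J = (188 - q_R)/4, q_R = (181 - q_J)/6.
Solving the pair: q_J = 947/23, q_R = 536/23.
Total output Q = 1483/23, so price P = 199 - 1483/23 = 134.5217.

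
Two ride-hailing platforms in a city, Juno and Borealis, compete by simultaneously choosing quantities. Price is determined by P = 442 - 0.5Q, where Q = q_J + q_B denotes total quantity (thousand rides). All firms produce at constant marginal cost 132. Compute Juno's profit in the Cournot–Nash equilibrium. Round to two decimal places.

Each firm earns π_i = (442 - 0.5Q)q_i - 132q_i.
First-order condition (treating rivals' output as given): 310 - q_i - (1/2)q_j = 0.
By symmetry each firm produces the same amount; substituting q_j = q_i yields q_i = 310/(3/2) = 620/3.
Price P = 442 - (1/2)·(1240/3) = 706/3.
Juno's profit: (706/3 - 132)·(620/3) = 21355.5556.

21355.56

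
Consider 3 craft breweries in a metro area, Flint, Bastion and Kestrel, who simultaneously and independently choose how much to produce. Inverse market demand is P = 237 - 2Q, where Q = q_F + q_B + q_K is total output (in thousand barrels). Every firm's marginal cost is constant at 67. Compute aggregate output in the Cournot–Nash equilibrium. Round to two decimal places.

Each firm earns π_i = (237 - 2Q)q_i - 67q_i.
Setting ∂π_i/∂q_i = 0 with rivals' quantities fixed: 170 - 4q_i - 2·Σ_{j≠i} q_j = 0.
With identical firms every q_j equals q_i, so Σ_{j≠i} q_j = 2q_i and 170 = 8q_i, giving q_i = 85/4.
Total output Q = 85/4 + 85/4 + 85/4 = 255/4.

63.75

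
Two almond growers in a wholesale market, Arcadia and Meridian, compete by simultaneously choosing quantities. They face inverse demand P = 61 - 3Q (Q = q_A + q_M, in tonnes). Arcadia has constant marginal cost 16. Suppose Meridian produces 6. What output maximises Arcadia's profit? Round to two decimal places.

With the rival's output fixed at 6, Arcadia's profit is π_A = (61 - 3·6 - 3q_A)q_A - (16q_A) = (43 - 3q_A)q_A - (16q_A).
∂π_A/∂q_A = 27 - 6q_A = 0, so q_A = 9/2.

4.50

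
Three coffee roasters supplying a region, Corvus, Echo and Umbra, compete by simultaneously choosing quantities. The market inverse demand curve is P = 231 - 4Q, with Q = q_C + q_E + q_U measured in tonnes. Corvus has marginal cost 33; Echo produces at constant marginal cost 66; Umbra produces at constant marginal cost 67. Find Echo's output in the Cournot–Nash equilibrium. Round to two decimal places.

Corvus's profit: π_C = (231 - 4Q)q_C - (33q_C). Setting ∂π_C/∂q_C = 0: 198 - 8q_C - 4(q_E + q_U) = 0.
Echo's profit: π_E = (231 - 4Q)q_E - (66q_E). Setting ∂π_E/∂q_E = 0: 165 - 8q_E - 4(q_C + q_U) = 0.
Umbra's first-order condition: 164 - 8q_U - 4(q_C + q_E) = 0.
Adding the 3 first-order conditions: 527 − 16Q = 0, so Q = 527/16.
Back-substituting: q_C = (198 − 527/4)/4 = 265/16, q_E = (165 − 527/4)/4 = 133/16, q_U = (164 − 527/4)/4 = 129/16.

8.31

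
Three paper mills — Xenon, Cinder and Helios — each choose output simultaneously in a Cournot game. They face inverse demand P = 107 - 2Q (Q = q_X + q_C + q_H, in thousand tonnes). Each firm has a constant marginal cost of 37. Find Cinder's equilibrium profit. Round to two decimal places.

A representative firm's profit is π_i = q_i(107 - 2Q) - 37q_i.
Setting ∂π_i/∂q_i = 0 with rivals' quantities fixed: 70 - 4q_i - 2·Σ_{j≠i} q_j = 0.
With identical firms every q_j equals q_i, so Σ_{j≠i} q_j = 2q_i and 70 = 8q_i, giving q_i = 35/4.
Price P = 107 - 2·(105/4) = 109/2.
Cinder's profit: (109/2 - 37)·(35/4) = 1225/8.

153.13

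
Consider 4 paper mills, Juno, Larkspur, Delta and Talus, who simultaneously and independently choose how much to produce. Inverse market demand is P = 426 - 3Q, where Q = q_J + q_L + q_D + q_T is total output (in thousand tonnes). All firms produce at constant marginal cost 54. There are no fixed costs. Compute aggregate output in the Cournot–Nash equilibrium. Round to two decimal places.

99.20

Each firm earns π_i = (426 - 3Q)q_i - 54q_i.
Setting ∂π_i/∂q_i = 0 with rivals' quantities fixed: 372 - 6q_i - 3·Σ_{j≠i} q_j = 0.
By symmetry each firm produces the same amount; substituting Σ_{j≠i} q_j = 3q_i yields q_i = 372/15 = 124/5.
Total output Q = 124/5 + 124/5 + 124/5 + 124/5 = 496/5.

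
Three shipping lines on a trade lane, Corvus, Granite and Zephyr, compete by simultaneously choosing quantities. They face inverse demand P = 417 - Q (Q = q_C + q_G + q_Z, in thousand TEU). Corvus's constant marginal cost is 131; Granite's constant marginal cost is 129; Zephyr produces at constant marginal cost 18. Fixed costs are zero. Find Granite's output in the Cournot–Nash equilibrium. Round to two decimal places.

Corvus's profit: π_C = (417 - Q)q_C - (131q_C). Setting ∂π_C/∂q_C = 0: 286 - 2q_C - (q_G + q_Z) = 0.
Granite's profit: π_G = (417 - Q)q_G - (129q_G). Setting ∂π_G/∂q_G = 0: 288 - 2q_G - (q_C + q_Z) = 0.
Zephyr's profit: π_Z = (417 - Q)q_Z - (18q_Z). Setting ∂π_Z/∂q_Z = 0: 399 - 2q_Z - (q_C + q_G) = 0.
Adding the 3 first-order conditions: 973 − 4Q = 0, so Q = 973/4.
Back-substituting: q_C = (286 − 973/4) = 171/4, q_G = (288 − 973/4) = 179/4, q_Z = (399 − 973/4) = 623/4.

44.75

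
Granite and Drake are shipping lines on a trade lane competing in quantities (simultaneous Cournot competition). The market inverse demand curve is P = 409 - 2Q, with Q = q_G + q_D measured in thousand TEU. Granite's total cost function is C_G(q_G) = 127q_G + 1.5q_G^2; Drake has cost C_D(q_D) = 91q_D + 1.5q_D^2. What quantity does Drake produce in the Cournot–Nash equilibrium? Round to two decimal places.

Granite's profit: π_G = (409 - 2Q)q_G - (127q_G + (3/2)q_G²). Setting ∂π_G/∂q_G = 0: 282 - 7q_G - 2(q_D) = 0.
Drake's first-order condition: 318 - 7q_D - 2(q_G) = 0.
Best responses: q_G = (282 - 2q_D)/7, q_D = (318 - 2q_G)/7.
Solving the pair: q_G = 446/15, q_D = 554/15.

36.93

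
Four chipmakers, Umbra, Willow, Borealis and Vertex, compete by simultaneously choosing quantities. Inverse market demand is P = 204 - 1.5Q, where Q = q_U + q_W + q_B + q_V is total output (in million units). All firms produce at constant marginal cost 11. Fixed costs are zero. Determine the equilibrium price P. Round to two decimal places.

49.60

Each firm earns π_i = (204 - 1.5Q)q_i - 11q_i.
Setting ∂π_i/∂q_i = 0 with rivals' quantities fixed: 193 - 3q_i - (3/2)·Σ_{j≠i} q_j = 0.
With identical firms every q_j equals q_i, so Σ_{j≠i} q_j = 3q_i and 193 = (15/2)q_i, giving q_i = 386/15.
Total output Q = 1544/15, so price P = 204 - (3/2)·(1544/15) = 248/5.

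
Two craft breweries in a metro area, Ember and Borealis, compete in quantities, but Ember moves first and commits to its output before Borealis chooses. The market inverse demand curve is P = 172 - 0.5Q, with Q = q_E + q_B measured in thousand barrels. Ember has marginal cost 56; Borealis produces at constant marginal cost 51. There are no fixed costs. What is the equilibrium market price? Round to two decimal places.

83.75

The follower Borealis best-responds to any q_E: π_B = (172 - 0.5Q)q_B - 51q_B.
Setting the follower's marginal profit to zero, 121 - (1/2)q_E - q_B = 0, i.e. q_B = (121 - (1/2)q_E).
The leader anticipates this reaction. Substituting into P = 172 - 0.5Q gives P = 223/2 - (1/4)q_E, so π_E = (223/2 - (1/4)q_E)q_E - 56q_E.
The leader's first-order condition 111/2 - (1/2)q_E = 0 yields q_E = 111.
Then q_B = (121 - (1/2)·111) = 131/2.
Total output Q = 353/2, so price P = 172 - (1/2)·(353/2) = 335/4.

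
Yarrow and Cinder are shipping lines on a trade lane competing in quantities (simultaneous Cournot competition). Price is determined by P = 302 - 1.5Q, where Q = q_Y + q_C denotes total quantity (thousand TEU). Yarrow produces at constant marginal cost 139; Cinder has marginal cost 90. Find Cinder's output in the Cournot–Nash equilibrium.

Yarrow's profit: π_Y = (302 - 1.5Q)q_Y - (139q_Y). Setting ∂π_Y/∂q_Y = 0: 163 - 3q_Y - (3/2)(q_C) = 0.
Cinder's profit: π_C = (302 - 1.5Q)q_C - (90q_C). Setting ∂π_C/∂q_C = 0: 212 - 3q_C - (3/2)(q_Y) = 0.
Best responses: q_Y = (163 - (3/2)q_C)/3, q_C = (212 - (3/2)q_Y)/3.
Solving the pair: q_Y = 76/3, q_C = 58.

58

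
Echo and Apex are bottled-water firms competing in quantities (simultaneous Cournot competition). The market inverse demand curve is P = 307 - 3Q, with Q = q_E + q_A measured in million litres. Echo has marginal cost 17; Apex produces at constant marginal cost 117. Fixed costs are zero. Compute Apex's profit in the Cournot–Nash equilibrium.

Echo's profit: π_E = (307 - 3Q)q_E - (17q_E). Setting ∂π_E/∂q_E = 0: 290 - 6q_E - 3(q_A) = 0.
Apex's first-order condition: 190 - 6q_A - 3(q_E) = 0.
Best responses: q_E = (290 - 3q_A)/6, q_A = (190 - 3q_E)/6.
Substituting one into the other gives q_E = 130/3 and q_A = 10.
Price P = 307 - 3·(160/3) = 147.
Apex's profit: (147 - 117)·10 = 300.

300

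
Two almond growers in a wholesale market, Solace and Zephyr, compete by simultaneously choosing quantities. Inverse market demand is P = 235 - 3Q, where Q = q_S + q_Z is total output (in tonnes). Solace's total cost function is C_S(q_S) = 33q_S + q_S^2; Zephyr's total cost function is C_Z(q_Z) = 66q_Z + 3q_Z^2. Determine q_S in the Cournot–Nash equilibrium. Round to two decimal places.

Solace's profit: π_S = (235 - 3Q)q_S - (33q_S + q_S²). Setting ∂π_S/∂q_S = 0: 202 - 8q_S - 3(q_Z) = 0.
Zephyr's first-order condition: 169 - 12q_Z - 3(q_S) = 0.
Rearranging gives the reaction functions q_S = (202 - 3q_Z)/8 and q_Z = (169 - 3q_S)/12.
Substituting one into the other gives q_S = 639/29 and q_Z = 746/87.

22.03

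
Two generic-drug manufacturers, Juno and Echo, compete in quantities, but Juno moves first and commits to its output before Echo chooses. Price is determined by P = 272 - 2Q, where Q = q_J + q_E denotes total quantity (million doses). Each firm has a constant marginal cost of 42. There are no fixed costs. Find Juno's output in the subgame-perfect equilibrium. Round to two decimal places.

57.50

Solve by backward induction. Given q_J, the follower Echo maximises π_E = (272 - 2q_J - 2q_E)q_E - 42q_E.
Setting the follower's marginal profit to zero, 230 - 2q_J - 4q_E = 0, i.e. q_E = (230 - 2q_J)/4.
The leader anticipates this reaction. Substituting into P = 272 - 2Q gives P = 157 - q_J, so π_J = (157 - q_J)q_J - 42q_J.
Leader FOC: 115 - 2q_J = 0, so q_J = 115/2.
Then q_E = (230 - 2·(115/2))/4 = 115/4.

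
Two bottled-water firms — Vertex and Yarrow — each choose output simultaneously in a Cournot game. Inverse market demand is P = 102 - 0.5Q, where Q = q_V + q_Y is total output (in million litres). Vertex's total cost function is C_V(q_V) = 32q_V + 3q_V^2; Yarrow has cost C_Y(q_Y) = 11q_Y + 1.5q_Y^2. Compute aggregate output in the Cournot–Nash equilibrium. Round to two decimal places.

30.14

Vertex's profit: π_V = (102 - 0.5Q)q_V - (32q_V + 3q_V²). Setting ∂π_V/∂q_V = 0: 70 - 7q_V - (1/2)(q_Y) = 0.
Yarrow's profit: π_Y = (102 - 0.5Q)q_Y - (11q_Y + (3/2)q_Y²). Setting ∂π_Y/∂q_Y = 0: 91 - 4q_Y - (1/2)(q_V) = 0.
So q_V = (70 - (1/2)q_Y)/7 and q_Y = (91 - (1/2)q_V)/4.
Substituting one into the other gives q_V = 938/111 and q_Y = 21.6937.
Total output Q = 938/111 + 21.6937 = 30.1441.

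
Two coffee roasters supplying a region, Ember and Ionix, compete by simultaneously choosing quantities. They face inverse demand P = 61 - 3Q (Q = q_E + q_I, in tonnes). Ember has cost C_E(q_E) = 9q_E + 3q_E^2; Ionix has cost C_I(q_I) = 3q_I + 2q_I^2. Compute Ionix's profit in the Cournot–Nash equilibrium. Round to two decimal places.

Ember's profit: π_E = (61 - 3Q)q_E - (9q_E + 3q_E²). Setting ∂π_E/∂q_E = 0: 52 - 12q_E - 3(q_I) = 0.
Ionix's profit: π_I = (61 - 3Q)q_I - (3q_I + 2q_I²). Setting ∂π_I/∂q_I = 0: 58 - 10q_I - 3(q_E) = 0.
Rearranging gives the reaction functions q_E = (52 - 3q_I)/12 and q_I = (58 - 3q_E)/10.
Solving the pair: q_E = 346/111, q_I = 180/37.
Price P = 61 - 3·(886/111) = 1371/37.
Ionix's profit: (1371/37)·(180/37) - 3·(180/37) - 2(180/37)² = 118.3346.

118.33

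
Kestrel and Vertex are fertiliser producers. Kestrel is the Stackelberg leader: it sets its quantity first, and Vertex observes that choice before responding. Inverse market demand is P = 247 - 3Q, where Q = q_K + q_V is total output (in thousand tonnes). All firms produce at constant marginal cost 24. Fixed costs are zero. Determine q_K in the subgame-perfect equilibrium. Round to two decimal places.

37.17

Solve by backward induction. Given q_K, the follower Vertex maximises π_V = (247 - 3q_K - 3q_V)q_V - 24q_V.
∂π_V/∂q_V = 223 - 3q_K - 6q_V = 0 gives the reaction function q_V = (223 - 3q_K)/6.
The leader anticipates this reaction. Substituting into P = 247 - 3Q gives P = 271/2 - (3/2)q_K, so π_K = (271/2 - (3/2)q_K)q_K - 24q_K.
The leader's first-order condition 223/2 - 3q_K = 0 yields q_K = 223/6.
Then q_V = (223 - 3·(223/6))/6 = 223/12.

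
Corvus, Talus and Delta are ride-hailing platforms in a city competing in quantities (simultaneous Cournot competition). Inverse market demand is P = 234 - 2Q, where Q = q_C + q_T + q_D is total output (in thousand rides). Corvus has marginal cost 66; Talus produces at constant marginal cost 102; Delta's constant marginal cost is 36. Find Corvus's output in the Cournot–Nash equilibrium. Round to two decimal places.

21.75

Corvus's profit: π_C = (234 - 2Q)q_C - (66q_C). Setting ∂π_C/∂q_C = 0: 168 - 4q_C - 2(q_T + q_D) = 0.
Talus's first-order condition: 132 - 4q_T - 2(q_C + q_D) = 0.
Delta's first-order condition: 198 - 4q_D - 2(q_C + q_T) = 0.
Adding the 3 first-order conditions: 498 − 8Q = 0, so Q = 249/4.
Back-substituting: q_C = (168 − 249/2)/2 = 87/4, q_T = (132 − 249/2)/2 = 15/4, q_D = (198 − 249/2)/2 = 147/4.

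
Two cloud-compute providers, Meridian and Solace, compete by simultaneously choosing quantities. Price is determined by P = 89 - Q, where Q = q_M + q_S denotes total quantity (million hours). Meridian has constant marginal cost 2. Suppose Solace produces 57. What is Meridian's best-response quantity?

15

With the rival's output fixed at 57, Meridian's profit is π_M = (89 - 57 - q_M)q_M - (2q_M) = (32 - q_M)q_M - (2q_M).
∂π_M/∂q_M = 30 - 2q_M = 0, so q_M = 15.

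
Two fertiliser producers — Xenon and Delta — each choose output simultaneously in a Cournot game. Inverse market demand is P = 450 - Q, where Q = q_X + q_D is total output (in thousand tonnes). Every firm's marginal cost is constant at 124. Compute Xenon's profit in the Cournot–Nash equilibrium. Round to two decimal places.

11808.44

A representative firm's profit is π_i = q_i(450 - Q) - 124q_i.
First-order condition (treating rivals' output as given): 326 - 2q_i - q_j = 0.
By symmetry each firm produces the same amount; substituting q_j = q_i yields q_i = 326/3.
Price P = 450 - 652/3 = 698/3.
Xenon's profit: (698/3 - 124)·(326/3) = 11808.4444.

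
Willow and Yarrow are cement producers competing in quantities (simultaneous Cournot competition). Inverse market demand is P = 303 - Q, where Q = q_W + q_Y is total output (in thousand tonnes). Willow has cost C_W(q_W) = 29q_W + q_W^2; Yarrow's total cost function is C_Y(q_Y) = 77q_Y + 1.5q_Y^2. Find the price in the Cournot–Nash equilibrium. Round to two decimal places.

209.63

Willow's profit: π_W = (303 - Q)q_W - (29q_W + q_W²). Setting ∂π_W/∂q_W = 0: 274 - 4q_W - (q_Y) = 0.
Yarrow's first-order condition: 226 - 5q_Y - (q_W) = 0.
So q_W = (274 - q_Y)/4 and q_Y = (226 - q_W)/5.
Substituting one into the other gives q_W = 1144/19 and q_Y = 630/19.
Total output Q = 1774/19, so price P = 303 - 1774/19 = 209.6316.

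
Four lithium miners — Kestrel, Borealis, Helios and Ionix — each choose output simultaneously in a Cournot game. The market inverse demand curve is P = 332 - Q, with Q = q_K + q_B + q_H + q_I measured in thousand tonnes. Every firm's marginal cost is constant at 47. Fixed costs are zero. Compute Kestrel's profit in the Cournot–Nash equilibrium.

Each firm earns π_i = (332 - Q)q_i - 47q_i.
First-order condition (treating rivals' output as given): 285 - 2q_i - Σ_{j≠i} q_j = 0.
By symmetry each firm produces the same amount; substituting Σ_{j≠i} q_j = 3q_i yields q_i = 285/5 = 57.
Price P = 332 - 228 = 104.
Kestrel's profit: (104 - 47)·57 = 3249.

3249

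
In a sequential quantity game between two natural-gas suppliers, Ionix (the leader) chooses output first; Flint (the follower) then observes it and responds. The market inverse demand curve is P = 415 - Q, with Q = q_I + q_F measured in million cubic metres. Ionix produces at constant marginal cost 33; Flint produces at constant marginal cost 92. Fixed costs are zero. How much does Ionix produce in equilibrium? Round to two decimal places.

The follower Flint best-responds to any q_I: π_F = (415 - Q)q_F - 92q_F.
Follower FOC: 323 - q_I - 2q_F = 0, so q_F(q_I) = (323 - q_I)/2.
The leader anticipates this reaction. Substituting into P = 415 - Q gives P = 507/2 - (1/2)q_I, so π_I = (507/2 - (1/2)q_I)q_I - 33q_I.
Maximising: ∂π_I/∂q_I = 441/2 - q_I = 0, giving q_I = 441/2.
Then q_F = (323 - 441/2)/2 = 205/4.

220.50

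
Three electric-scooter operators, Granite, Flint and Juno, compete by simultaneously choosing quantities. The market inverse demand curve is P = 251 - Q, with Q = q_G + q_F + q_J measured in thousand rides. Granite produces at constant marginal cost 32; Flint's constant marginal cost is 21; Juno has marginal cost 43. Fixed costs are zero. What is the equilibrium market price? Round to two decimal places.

Granite's profit: π_G = (251 - Q)q_G - (32q_G). Setting ∂π_G/∂q_G = 0: 219 - 2q_G - (q_F + q_J) = 0.
Flint's profit: π_F = (251 - Q)q_F - (21q_F). Setting ∂π_F/∂q_F = 0: 230 - 2q_F - (q_G + q_J) = 0.
Juno's profit: π_J = (251 - Q)q_J - (43q_J). Setting ∂π_J/∂q_J = 0: 208 - 2q_J - (q_G + q_F) = 0.
Summing all 3 equations gives 657 − 4Q = 0, hence Q = 657/4.
Back-substituting: q_G = (219 − 657/4) = 219/4, q_F = (230 − 657/4) = 263/4, q_J = (208 − 657/4) = 175/4.
Total output Q = 657/4, so price P = 251 - 657/4 = 347/4.

86.75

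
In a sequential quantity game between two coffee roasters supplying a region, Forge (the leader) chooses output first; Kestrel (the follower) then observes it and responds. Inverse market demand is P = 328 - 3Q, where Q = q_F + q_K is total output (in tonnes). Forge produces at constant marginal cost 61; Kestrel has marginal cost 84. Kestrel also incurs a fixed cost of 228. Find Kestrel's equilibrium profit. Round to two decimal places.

The follower Kestrel best-responds to any q_F: π_K = (328 - 3Q)q_K - 84q_K.
∂π_K/∂q_K = 244 - 3q_F - 6q_K = 0 gives the reaction function q_K = (244 - 3q_F)/6.
Forge substitutes q_K(q_F) into its own profit: π_F = q_F(328 - 3q_F - (244 - 3q_F)/2) - 61q_F = (206 - (3/2)q_F)q_F - 61q_F.
Maximising: ∂π_F/∂q_F = 145 - 3q_F = 0, giving q_F = 145/3.
Then q_K = (244 - 3·(145/3))/6 = 33/2.
Price P = 328 - 3·(389/6) = 267/2.
Kestrel's profit: (267/2 - 84)·(33/2) - 228 = 588.7500.

588.75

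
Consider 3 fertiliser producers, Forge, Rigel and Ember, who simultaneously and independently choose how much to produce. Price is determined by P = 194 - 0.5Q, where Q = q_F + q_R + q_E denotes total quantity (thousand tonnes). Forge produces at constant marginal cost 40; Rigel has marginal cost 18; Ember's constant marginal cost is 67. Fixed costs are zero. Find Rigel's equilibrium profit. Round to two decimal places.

7626.13

Forge's profit: π_F = (194 - 0.5Q)q_F - (40q_F). Setting ∂π_F/∂q_F = 0: 154 - q_F - (1/2)(q_R + q_E) = 0.
Rigel's profit: π_R = (194 - 0.5Q)q_R - (18q_R). Setting ∂π_R/∂q_R = 0: 176 - q_R - (1/2)(q_F + q_E) = 0.
Ember's profit: π_E = (194 - 0.5Q)q_E - (67q_E). Setting ∂π_E/∂q_E = 0: 127 - q_E - (1/2)(q_F + q_R) = 0.
Adding the 3 conditions: 457 − Q − Q = 0, i.e. Q = 457/2.
Back-substituting: q_F = (154 − 457/4)/(1/2) = 159/2, q_R = (176 − 457/4)/(1/2) = 247/2, q_E = (127 − 457/4)/(1/2) = 51/2.
Price P = 194 - (1/2)·(457/2) = 319/4.
Rigel's profit: (319/4 - 18)·(247/2) = 7626.1250.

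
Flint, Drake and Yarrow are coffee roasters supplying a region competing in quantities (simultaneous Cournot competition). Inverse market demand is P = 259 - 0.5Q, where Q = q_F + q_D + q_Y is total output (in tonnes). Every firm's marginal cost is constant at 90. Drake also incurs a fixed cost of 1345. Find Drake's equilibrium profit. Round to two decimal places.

2225.13

A representative firm's profit is π_i = q_i(259 - 0.5Q) - 90q_i.
First-order condition (treating rivals' output as given): 169 - q_i - (1/2)·Σ_{j≠i} q_j = 0.
By symmetry each firm produces the same amount; substituting Σ_{j≠i} q_j = 2q_i yields q_i = 169/2.
Price P = 259 - (1/2)·(507/2) = 529/4.
Drake's profit: (529/4 - 90)·(169/2) - 1345 = 2225.1250.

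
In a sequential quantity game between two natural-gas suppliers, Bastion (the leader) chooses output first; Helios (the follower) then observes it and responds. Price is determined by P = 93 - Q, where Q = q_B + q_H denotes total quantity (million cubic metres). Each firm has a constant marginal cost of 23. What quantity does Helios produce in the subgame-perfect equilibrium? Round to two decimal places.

Solve by backward induction. Given q_B, the follower Helios maximises π_H = (93 - q_B - q_H)q_H - 23q_H.
Follower FOC: 70 - q_B - 2q_H = 0, so q_H(q_B) = (70 - q_B)/2.
Bastion substitutes q_H(q_B) into its own profit: π_B = q_B(93 - q_B - (70 - q_B)/2) - 23q_B = (58 - (1/2)q_B)q_B - 23q_B.
The leader's first-order condition 35 - q_B = 0 yields q_B = 35.
Then q_H = (70 - 35)/2 = 35/2.

17.50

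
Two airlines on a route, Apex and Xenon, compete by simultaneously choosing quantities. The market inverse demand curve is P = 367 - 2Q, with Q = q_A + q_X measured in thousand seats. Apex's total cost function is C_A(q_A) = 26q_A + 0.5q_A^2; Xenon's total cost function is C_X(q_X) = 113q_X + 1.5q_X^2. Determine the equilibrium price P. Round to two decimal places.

207.84

Apex's profit: π_A = (367 - 2Q)q_A - (26q_A + (1/2)q_A²). Setting ∂π_A/∂q_A = 0: 341 - 5q_A - 2(q_X) = 0.
Xenon's first-order condition: 254 - 7q_X - 2(q_A) = 0.
So q_A = (341 - 2q_X)/5 and q_X = (254 - 2q_A)/7.
Substituting one into the other gives q_A = 1879/31 and q_X = 588/31.
Total output Q = 79.5806, so price P = 367 - 2·79.5806 = 207.8387.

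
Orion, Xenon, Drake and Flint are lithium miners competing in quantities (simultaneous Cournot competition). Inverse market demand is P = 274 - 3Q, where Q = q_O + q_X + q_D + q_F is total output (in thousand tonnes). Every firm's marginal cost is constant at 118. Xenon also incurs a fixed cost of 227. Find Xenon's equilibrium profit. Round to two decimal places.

97.48

Each firm earns π_i = (274 - 3Q)q_i - 118q_i.
Setting ∂π_i/∂q_i = 0 with rivals' quantities fixed: 156 - 6q_i - 3·Σ_{j≠i} q_j = 0.
By symmetry each firm produces the same amount; substituting Σ_{j≠i} q_j = 3q_i yields q_i = 156/15 = 52/5.
Price P = 274 - 3·(208/5) = 746/5.
Xenon's profit: (746/5 - 118)·(52/5) - 227 = 97.4800.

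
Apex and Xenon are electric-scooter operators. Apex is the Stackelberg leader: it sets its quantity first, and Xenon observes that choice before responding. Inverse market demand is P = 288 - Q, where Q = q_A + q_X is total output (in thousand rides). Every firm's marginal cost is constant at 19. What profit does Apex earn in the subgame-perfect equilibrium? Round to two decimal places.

9045.13

The follower Xenon best-responds to any q_A: π_X = (288 - Q)q_X - 19q_X.
Setting the follower's marginal profit to zero, 269 - q_A - 2q_X = 0, i.e. q_X = (269 - q_A)/2.
The leader anticipates this reaction. Substituting into P = 288 - Q gives P = 307/2 - (1/2)q_A, so π_A = (307/2 - (1/2)q_A)q_A - 19q_A.
Maximising: ∂π_A/∂q_A = 269/2 - q_A = 0, giving q_A = 269/2.
Then q_X = (269 - 269/2)/2 = 269/4.
Price P = 288 - 807/4 = 345/4.
Apex's profit: (345/4 - 19)·(269/2) = 9045.1250.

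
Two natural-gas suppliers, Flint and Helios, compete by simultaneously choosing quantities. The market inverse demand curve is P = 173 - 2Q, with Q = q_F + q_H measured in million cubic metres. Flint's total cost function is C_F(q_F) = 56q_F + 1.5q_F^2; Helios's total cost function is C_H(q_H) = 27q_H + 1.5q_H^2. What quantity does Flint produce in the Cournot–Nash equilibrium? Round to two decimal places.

11.71

Flint's profit: π_F = (173 - 2Q)q_F - (56q_F + (3/2)q_F²). Setting ∂π_F/∂q_F = 0: 117 - 7q_F - 2(q_H) = 0.
Helios's first-order condition: 146 - 7q_H - 2(q_F) = 0.
Rearranging gives the reaction functions q_F = (117 - 2q_H)/7 and q_H = (146 - 2q_F)/7.
Substituting one into the other gives q_F = 527/45 and q_H = 788/45.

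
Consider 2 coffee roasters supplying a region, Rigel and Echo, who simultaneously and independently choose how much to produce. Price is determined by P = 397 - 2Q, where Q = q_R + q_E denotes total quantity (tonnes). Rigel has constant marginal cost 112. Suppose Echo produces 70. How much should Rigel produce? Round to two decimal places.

36.25

With the rival's output fixed at 70, Rigel's profit is π_R = (397 - 2·70 - 2q_R)q_R - (112q_R) = (257 - 2q_R)q_R - (112q_R).
∂π_R/∂q_R = 145 - 4q_R = 0, so q_R = 145/4.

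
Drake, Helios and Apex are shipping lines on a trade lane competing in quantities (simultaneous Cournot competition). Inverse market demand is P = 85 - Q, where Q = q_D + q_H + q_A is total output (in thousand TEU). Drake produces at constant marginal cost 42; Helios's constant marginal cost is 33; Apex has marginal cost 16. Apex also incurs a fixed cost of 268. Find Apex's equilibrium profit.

Drake's profit: π_D = (85 - Q)q_D - (42q_D). Setting ∂π_D/∂q_D = 0: 43 - 2q_D - (q_H + q_A) = 0.
Helios's first-order condition: 52 - 2q_H - (q_D + q_A) = 0.
Apex's first-order condition: 69 - 2q_A - (q_D + q_H) = 0.
Adding the 3 conditions: 164 − 2Q − 2Q = 0, i.e. Q = 41.
Back-substituting: q_D = (43 − 41) = 2, q_H = (52 − 41) = 11, q_A = (69 − 41) = 28.
Price P = 85 - 41 = 44.
Apex's profit: (44 - 16)·28 - 268 = 516.

516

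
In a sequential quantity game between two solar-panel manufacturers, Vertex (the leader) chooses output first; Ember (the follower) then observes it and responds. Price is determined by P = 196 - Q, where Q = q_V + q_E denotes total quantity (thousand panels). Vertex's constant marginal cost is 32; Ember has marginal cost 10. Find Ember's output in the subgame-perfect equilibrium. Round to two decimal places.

57.50

The follower Ember best-responds to any q_V: π_E = (196 - Q)q_E - 10q_E.
Follower FOC: 186 - q_V - 2q_E = 0, so q_E(q_V) = (186 - q_V)/2.
Vertex substitutes q_E(q_V) into its own profit: π_V = q_V(196 - q_V - (186 - q_V)/2) - 32q_V = (103 - (1/2)q_V)q_V - 32q_V.
Maximising: ∂π_V/∂q_V = 71 - q_V = 0, giving q_V = 71.
Then q_E = (186 - 71)/2 = 115/2.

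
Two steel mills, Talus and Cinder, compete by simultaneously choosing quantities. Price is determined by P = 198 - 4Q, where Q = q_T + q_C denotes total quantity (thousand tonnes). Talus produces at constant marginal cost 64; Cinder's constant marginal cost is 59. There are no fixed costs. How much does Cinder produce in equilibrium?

Talus's profit: π_T = (198 - 4Q)q_T - (64q_T). Setting ∂π_T/∂q_T = 0: 134 - 8q_T - 4(q_C) = 0.
Cinder's first-order condition: 139 - 8q_C - 4(q_T) = 0.
So q_T = (134 - 4q_C)/8 and q_C = (139 - 4q_T)/8.
Solving the pair: q_T = 43/4, q_C = 12.

12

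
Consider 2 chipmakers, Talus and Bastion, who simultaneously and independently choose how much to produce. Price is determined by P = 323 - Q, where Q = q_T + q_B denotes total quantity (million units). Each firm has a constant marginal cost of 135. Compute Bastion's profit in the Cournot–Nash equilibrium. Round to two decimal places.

A representative firm's profit is π_i = q_i(323 - Q) - 135q_i.
Setting ∂π_i/∂q_i = 0 with rivals' quantities fixed: 188 - 2q_i - q_j = 0.
With identical firms every q_j equals q_i, so q_j = q_i and 188 = 3q_i, giving q_i = 188/3.
Price P = 323 - 376/3 = 593/3.
Bastion's profit: (593/3 - 135)·(188/3) = 3927.1111.

3927.11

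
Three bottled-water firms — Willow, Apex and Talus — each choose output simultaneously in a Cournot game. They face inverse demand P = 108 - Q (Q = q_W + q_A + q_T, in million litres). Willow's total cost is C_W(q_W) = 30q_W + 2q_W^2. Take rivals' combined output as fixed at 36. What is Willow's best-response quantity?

7

With rivals' combined output fixed at 36, Willow's profit is π_W = (108 - 36 - q_W)q_W - (30q_W + 2q_W²) = (72 - q_W)q_W - (30q_W + 2q_W²).
∂π_W/∂q_W = 42 - 6q_W = 0, so q_W = 7.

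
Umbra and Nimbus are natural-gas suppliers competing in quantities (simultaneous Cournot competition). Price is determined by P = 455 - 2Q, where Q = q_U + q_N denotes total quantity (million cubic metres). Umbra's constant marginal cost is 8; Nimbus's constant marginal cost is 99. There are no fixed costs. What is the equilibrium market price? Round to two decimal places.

Umbra's profit: π_U = (455 - 2Q)q_U - (8q_U). Setting ∂π_U/∂q_U = 0: 447 - 4q_U - 2(q_N) = 0.
Nimbus's profit: π_N = (455 - 2Q)q_N - (99q_N). Setting ∂π_N/∂q_N = 0: 356 - 4q_N - 2(q_U) = 0.
Rearranging gives the reaction functions q_U = (447 - 2q_N)/4 and q_N = (356 - 2q_U)/4.
Solving the pair: q_U = 269/3, q_N = 265/6.
Total output Q = 803/6, so price P = 455 - 2·(803/6) = 562/3.

187.33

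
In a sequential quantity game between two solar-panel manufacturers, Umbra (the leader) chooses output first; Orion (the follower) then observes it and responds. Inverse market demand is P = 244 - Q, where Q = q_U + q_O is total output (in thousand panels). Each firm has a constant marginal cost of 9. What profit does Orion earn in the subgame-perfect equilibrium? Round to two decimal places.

3451.56

Solve by backward induction. Given q_U, the follower Orion maximises π_O = (244 - q_U - q_O)q_O - 9q_O.
∂π_O/∂q_O = 235 - q_U - 2q_O = 0 gives the reaction function q_O = (235 - q_U)/2.
The leader anticipates this reaction. Substituting into P = 244 - Q gives P = 253/2 - (1/2)q_U, so π_U = (253/2 - (1/2)q_U)q_U - 9q_U.
Leader FOC: 235/2 - q_U = 0, so q_U = 235/2.
Then q_O = (235 - 235/2)/2 = 235/4.
Price P = 244 - 705/4 = 271/4.
Orion's profit: (271/4 - 9)·(235/4) = 3451.5625.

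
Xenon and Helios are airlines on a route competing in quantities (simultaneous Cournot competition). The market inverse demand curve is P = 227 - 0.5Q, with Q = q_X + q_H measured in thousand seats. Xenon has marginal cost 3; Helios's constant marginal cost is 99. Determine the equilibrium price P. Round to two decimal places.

Xenon's profit: π_X = (227 - 0.5Q)q_X - (3q_X). Setting ∂π_X/∂q_X = 0: 224 - q_X - (1/2)(q_H) = 0.
Helios's profit: π_H = (227 - 0.5Q)q_H - (99q_H). Setting ∂π_H/∂q_H = 0: 128 - q_H - (1/2)(q_X) = 0.
Best responses: q_X = (224 - (1/2)q_H), q_H = (128 - (1/2)q_X).
Solving the pair: q_X = 640/3, q_H = 64/3.
Total output Q = 704/3, so price P = 227 - (1/2)·(704/3) = 329/3.

109.67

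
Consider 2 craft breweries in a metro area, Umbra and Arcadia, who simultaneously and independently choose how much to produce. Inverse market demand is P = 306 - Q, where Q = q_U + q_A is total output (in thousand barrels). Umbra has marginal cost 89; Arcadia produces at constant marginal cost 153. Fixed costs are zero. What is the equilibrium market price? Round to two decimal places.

182.67

Umbra's profit: π_U = (306 - Q)q_U - (89q_U). Setting ∂π_U/∂q_U = 0: 217 - 2q_U - (q_A) = 0.
Arcadia's profit: π_A = (306 - Q)q_A - (153q_A). Setting ∂π_A/∂q_A = 0: 153 - 2q_A - (q_U) = 0.
Best responses: q_U = (217 - q_A)/2, q_A = (153 - q_U)/2.
Substituting one into the other gives q_U = 281/3 and q_A = 89/3.
Total output Q = 370/3, so price P = 306 - 370/3 = 548/3.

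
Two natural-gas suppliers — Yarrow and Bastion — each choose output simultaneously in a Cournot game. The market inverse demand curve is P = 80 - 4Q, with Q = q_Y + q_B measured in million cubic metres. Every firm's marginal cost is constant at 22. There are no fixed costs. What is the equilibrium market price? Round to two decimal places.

A representative firm's profit is π_i = q_i(80 - 4Q) - 22q_i.
First-order condition (treating rivals' output as given): 58 - 8q_i - 4q_j = 0.
By symmetry each firm produces the same amount; substituting q_j = q_i yields q_i = 58/12 = 29/6.
Total output Q = 29/3, so price P = 80 - 4·(29/3) = 124/3.

41.33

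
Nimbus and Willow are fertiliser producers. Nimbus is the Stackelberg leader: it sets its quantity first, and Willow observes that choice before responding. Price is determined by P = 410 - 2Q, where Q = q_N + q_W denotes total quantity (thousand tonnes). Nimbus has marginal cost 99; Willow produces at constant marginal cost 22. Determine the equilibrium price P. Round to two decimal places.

157.50

The follower Willow best-responds to any q_N: π_W = (410 - 2Q)q_W - 22q_W.
∂π_W/∂q_W = 388 - 2q_N - 4q_W = 0 gives the reaction function q_W = (388 - 2q_N)/4.
The leader anticipates this reaction. Substituting into P = 410 - 2Q gives P = 216 - q_N, so π_N = (216 - q_N)q_N - 99q_N.
The leader's first-order condition 117 - 2q_N = 0 yields q_N = 117/2.
Then q_W = (388 - 2·(117/2))/4 = 271/4.
Total output Q = 505/4, so price P = 410 - 2·(505/4) = 315/2.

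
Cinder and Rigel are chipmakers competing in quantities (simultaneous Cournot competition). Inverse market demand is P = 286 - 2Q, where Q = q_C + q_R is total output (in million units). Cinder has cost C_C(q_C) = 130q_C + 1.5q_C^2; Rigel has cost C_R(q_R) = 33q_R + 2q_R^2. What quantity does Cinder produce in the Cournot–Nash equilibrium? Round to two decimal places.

Cinder's profit: π_C = (286 - 2Q)q_C - (130q_C + (3/2)q_C²). Setting ∂π_C/∂q_C = 0: 156 - 7q_C - 2(q_R) = 0.
Rigel's profit: π_R = (286 - 2Q)q_R - (33q_R + 2q_R²). Setting ∂π_R/∂q_R = 0: 253 - 8q_R - 2(q_C) = 0.
Rearranging gives the reaction functions q_C = (156 - 2q_R)/7 and q_R = (253 - 2q_C)/8.
Substituting one into the other gives q_C = 371/26 and q_R = 1459/52.

14.27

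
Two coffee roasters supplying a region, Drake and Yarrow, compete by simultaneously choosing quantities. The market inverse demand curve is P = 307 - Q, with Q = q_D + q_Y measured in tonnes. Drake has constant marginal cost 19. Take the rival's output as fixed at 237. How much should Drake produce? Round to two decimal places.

25.50

With the rival's output fixed at 237, Drake's profit is π_D = (307 - 237 - q_D)q_D - (19q_D) = (70 - q_D)q_D - (19q_D).
∂π_D/∂q_D = 51 - 2q_D = 0, so q_D = 51/2.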